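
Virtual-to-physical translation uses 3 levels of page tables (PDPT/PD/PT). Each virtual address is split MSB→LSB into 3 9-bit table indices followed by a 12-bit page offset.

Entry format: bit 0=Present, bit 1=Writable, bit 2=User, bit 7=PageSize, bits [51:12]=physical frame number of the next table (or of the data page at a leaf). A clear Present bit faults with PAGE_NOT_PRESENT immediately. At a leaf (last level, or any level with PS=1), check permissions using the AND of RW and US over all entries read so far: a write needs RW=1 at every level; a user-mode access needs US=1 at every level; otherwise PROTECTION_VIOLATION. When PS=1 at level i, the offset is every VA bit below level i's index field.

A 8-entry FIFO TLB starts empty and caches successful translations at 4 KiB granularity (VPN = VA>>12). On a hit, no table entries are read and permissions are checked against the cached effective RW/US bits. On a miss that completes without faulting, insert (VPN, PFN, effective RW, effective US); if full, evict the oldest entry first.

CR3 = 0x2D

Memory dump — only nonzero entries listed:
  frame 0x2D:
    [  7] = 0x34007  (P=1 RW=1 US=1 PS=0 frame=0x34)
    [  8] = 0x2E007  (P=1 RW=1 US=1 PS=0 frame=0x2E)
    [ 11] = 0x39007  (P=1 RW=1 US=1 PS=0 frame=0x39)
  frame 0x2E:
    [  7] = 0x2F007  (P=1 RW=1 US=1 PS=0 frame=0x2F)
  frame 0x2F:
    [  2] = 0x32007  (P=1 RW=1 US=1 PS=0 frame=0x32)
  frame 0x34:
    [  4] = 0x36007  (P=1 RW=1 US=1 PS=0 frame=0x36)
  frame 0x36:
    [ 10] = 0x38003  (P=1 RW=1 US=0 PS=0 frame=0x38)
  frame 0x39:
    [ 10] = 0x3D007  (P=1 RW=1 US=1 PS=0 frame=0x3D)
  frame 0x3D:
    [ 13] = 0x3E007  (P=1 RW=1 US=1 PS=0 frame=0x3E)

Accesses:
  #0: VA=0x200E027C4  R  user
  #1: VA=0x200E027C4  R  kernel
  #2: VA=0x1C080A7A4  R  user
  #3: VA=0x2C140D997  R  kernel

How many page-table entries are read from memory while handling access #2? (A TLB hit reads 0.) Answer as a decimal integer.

Per-access translation:
#0 VA=0x200E027C4 (r,user):
  [0] read 0x2D idx=8: raw=0x2E007 flags P=1 W=1 U=1 S=0
  [1] read 0x2E idx=7: raw=0x2F007 flags P=1 W=1 U=1 S=0
  [2] read 0x2F idx=2: raw=0x32007 flags P=1 W=1 U=1 S=0
  → PA=0x327C4  (3 entries read)
#1 VA=0x200E027C4 (r,kernel):
  TLB hit vpn=0x200E02 → PA=0x327C4
#2 VA=0x1C080A7A4 (r,user):
  [0] read 0x2D idx=7: raw=0x34007 flags P=1 W=1 U=1 S=0
  [1] read 0x34 idx=4: raw=0x36007 flags P=1 W=1 U=1 S=0
  [2] read 0x36 idx=10: raw=0x38003 flags P=1 W=1 U=0 S=0
  ✗ PROTECTION_VIOLATION  [3 reads]
#3 VA=0x2C140D997 (r,kernel):
  [0] read 0x2D idx=11: raw=0x39007 flags P=1 W=1 U=1 S=0
  [1] read 0x39 idx=10: raw=0x3D007 flags P=1 W=1 U=1 S=0
  [2] read 0x3D idx=13: raw=0x3E007 flags P=1 W=1 U=1 S=0
  → PA=0x3E997  (3 entries read)

Entries read for #2: 3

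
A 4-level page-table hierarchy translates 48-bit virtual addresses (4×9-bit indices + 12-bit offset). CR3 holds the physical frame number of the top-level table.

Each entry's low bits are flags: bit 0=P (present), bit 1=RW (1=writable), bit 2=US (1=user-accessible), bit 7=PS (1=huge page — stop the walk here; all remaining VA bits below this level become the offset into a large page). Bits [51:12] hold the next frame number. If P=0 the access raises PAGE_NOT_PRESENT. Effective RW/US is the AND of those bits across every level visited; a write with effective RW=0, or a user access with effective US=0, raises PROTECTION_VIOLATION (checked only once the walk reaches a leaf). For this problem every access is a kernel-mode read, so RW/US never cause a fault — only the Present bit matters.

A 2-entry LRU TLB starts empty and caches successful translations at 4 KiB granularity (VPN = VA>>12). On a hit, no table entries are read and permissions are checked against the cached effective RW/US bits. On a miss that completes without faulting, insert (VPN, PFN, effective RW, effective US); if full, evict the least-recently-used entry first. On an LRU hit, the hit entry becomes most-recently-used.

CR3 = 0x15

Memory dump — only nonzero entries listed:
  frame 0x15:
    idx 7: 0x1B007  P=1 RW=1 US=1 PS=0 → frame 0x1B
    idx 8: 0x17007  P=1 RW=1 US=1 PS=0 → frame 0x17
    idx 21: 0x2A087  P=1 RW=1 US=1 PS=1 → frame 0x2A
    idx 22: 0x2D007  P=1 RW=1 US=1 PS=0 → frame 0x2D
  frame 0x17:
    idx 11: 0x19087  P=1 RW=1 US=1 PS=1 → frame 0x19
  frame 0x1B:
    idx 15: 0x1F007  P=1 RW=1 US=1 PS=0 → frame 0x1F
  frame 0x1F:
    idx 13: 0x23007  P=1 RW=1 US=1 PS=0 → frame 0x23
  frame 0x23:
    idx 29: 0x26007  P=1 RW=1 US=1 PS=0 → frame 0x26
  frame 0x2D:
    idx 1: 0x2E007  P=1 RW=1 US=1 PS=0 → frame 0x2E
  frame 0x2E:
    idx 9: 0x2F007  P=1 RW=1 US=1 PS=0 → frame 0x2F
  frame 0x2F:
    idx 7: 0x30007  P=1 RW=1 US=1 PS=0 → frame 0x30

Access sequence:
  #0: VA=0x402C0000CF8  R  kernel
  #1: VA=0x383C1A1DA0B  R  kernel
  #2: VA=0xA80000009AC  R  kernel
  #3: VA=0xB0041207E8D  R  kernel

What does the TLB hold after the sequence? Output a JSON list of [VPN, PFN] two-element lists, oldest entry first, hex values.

Per-access translation:
#0 VA=0x402C0000CF8 (r,kernel):
  [0] read 0x15 idx=8: raw=0x17007 flags P=1 W=1 U=1 S=0
  [1] read 0x17 idx=11: raw=0x19087 flags P=1 W=1 U=1 S=1
  → PA=0x19CF8 (huge @L1)  (2 entries read)
#1 VA=0x383C1A1DA0B (r,kernel):
  [0] read 0x15 idx=7: raw=0x1B007 flags P=1 W=1 U=1 S=0
  [1] read 0x1B idx=15: raw=0x1F007 flags P=1 W=1 U=1 S=0
  [2] read 0x1F idx=13: raw=0x23007 flags P=1 W=1 U=1 S=0
  [3] read 0x23 idx=29: raw=0x26007 flags P=1 W=1 U=1 S=0
  → PA=0x26A0B  (4 entries read)
#2 VA=0xA80000009AC (r,kernel):
  [0] read 0x15 idx=21: raw=0x2A087 flags P=1 W=1 U=1 S=1
  → PA=0x2A9AC (huge @L0)  (1 entries read)
#3 VA=0xB0041207E8D (r,kernel):
  [0] read 0x15 idx=22: raw=0x2D007 flags P=1 W=1 U=1 S=0
  [1] read 0x2D idx=1: raw=0x2E007 flags P=1 W=1 U=1 S=0
  [2] read 0x2E idx=9: raw=0x2F007 flags P=1 W=1 U=1 S=0
  [3] read 0x2F idx=7: raw=0x30007 flags P=1 W=1 U=1 S=0
  → PA=0x30E8D  (4 entries read)

TLB: [["0xA8000000", "0x2A"], ["0xB0041207", "0x30"]]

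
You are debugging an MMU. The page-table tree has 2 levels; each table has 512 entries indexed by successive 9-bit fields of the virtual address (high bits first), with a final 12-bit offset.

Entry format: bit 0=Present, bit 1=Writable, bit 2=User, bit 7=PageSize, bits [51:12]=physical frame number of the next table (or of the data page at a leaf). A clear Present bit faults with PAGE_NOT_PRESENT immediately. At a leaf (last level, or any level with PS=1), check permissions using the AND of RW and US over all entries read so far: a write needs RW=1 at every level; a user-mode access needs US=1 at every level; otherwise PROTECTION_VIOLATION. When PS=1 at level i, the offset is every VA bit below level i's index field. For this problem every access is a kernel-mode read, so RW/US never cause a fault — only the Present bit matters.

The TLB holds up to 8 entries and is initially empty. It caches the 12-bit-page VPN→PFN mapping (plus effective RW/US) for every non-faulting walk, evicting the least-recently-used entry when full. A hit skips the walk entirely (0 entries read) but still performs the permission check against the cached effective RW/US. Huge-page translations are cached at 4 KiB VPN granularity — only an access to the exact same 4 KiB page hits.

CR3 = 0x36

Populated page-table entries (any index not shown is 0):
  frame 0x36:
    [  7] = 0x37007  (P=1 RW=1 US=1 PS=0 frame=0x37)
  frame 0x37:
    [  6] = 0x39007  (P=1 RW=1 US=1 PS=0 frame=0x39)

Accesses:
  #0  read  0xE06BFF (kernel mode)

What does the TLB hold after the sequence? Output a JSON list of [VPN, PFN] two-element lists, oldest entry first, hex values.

Per-access translation:
#0 VA=0xE06BFF (r,kernel):
  L0: frame=0x36 idx=7 entry=0x37007 [P=1 RW=1 US=1 PS=0]
  L1: frame=0x37 idx=6 entry=0x39007 [P=1 RW=1 US=1 PS=0]
  → PA=0x39BFF  (2 entries read)

TLB: [["0xE06", "0x39"]]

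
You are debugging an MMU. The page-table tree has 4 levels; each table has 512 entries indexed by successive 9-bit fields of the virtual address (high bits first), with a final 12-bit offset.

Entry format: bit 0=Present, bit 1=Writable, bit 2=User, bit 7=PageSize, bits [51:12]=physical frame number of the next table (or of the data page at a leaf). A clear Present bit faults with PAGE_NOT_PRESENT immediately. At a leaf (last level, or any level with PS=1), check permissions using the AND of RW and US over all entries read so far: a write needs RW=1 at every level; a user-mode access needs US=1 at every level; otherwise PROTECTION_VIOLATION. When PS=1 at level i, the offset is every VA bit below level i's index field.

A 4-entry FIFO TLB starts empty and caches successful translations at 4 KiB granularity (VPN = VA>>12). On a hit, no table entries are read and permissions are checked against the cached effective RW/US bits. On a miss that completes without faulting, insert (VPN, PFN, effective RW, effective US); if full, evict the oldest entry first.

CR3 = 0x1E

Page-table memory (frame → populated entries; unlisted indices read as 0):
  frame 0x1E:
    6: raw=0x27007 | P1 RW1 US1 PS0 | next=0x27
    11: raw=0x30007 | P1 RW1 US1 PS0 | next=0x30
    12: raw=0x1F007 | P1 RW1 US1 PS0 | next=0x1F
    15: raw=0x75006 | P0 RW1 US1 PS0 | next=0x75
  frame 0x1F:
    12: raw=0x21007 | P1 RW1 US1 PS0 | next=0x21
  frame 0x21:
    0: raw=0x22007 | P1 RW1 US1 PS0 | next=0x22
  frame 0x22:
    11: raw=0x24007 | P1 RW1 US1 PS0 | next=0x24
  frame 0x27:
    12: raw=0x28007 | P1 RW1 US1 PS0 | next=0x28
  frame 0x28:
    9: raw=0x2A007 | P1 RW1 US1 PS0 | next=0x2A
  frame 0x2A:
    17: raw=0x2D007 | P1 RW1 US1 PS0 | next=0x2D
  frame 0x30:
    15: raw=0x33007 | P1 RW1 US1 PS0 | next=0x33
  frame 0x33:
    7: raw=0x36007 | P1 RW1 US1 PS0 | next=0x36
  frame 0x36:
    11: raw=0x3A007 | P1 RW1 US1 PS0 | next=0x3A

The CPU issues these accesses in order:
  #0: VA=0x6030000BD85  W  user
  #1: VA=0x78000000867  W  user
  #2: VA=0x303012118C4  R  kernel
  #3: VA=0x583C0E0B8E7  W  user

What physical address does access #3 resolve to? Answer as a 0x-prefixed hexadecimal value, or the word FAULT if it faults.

Per-access translation:
#0 VA=0x6030000BD85 (w,user):
  lvl0: tbl 0x1E, slot 12 ⇒ 0x1F007 (P1/RW1/US1/PS0)
  lvl1: tbl 0x1F, slot 12 ⇒ 0x21007 (P1/RW1/US1/PS0)
  lvl2: tbl 0x21, slot 0 ⇒ 0x22007 (P1/RW1/US1/PS0)
  lvl3: tbl 0x22, slot 11 ⇒ 0x24007 (P1/RW1/US1/PS0)
  → PA=0x24D85  (4 entries read)
#1 VA=0x78000000867 (w,user):
  lvl0: tbl 0x1E, slot 15 ⇒ 0x75006 (P0/RW1/US1/PS0)
  ⇒ fault: PAGE_NOT_PRESENT  — 1 lookups
#2 VA=0x303012118C4 (r,kernel):
  lvl0: tbl 0x1E, slot 6 ⇒ 0x27007 (P1/RW1/US1/PS0)
  lvl1: tbl 0x27, slot 12 ⇒ 0x28007 (P1/RW1/US1/PS0)
  lvl2: tbl 0x28, slot 9 ⇒ 0x2A007 (P1/RW1/US1/PS0)
  lvl3: tbl 0x2A, slot 17 ⇒ 0x2D007 (P1/RW1/US1/PS0)
  → PA=0x2D8C4  (4 entries read)
#3 VA=0x583C0E0B8E7 (w,user):
  lvl0: tbl 0x1E, slot 11 ⇒ 0x30007 (P1/RW1/US1/PS0)
  lvl1: tbl 0x30, slot 15 ⇒ 0x33007 (P1/RW1/US1/PS0)
  lvl2: tbl 0x33, slot 7 ⇒ 0x36007 (P1/RW1/US1/PS0)
  lvl3: tbl 0x36, slot 11 ⇒ 0x3A007 (P1/RW1/US1/PS0)
  → PA=0x3A8E7  (4 entries read)

Access #3 PA: 0x3A8E7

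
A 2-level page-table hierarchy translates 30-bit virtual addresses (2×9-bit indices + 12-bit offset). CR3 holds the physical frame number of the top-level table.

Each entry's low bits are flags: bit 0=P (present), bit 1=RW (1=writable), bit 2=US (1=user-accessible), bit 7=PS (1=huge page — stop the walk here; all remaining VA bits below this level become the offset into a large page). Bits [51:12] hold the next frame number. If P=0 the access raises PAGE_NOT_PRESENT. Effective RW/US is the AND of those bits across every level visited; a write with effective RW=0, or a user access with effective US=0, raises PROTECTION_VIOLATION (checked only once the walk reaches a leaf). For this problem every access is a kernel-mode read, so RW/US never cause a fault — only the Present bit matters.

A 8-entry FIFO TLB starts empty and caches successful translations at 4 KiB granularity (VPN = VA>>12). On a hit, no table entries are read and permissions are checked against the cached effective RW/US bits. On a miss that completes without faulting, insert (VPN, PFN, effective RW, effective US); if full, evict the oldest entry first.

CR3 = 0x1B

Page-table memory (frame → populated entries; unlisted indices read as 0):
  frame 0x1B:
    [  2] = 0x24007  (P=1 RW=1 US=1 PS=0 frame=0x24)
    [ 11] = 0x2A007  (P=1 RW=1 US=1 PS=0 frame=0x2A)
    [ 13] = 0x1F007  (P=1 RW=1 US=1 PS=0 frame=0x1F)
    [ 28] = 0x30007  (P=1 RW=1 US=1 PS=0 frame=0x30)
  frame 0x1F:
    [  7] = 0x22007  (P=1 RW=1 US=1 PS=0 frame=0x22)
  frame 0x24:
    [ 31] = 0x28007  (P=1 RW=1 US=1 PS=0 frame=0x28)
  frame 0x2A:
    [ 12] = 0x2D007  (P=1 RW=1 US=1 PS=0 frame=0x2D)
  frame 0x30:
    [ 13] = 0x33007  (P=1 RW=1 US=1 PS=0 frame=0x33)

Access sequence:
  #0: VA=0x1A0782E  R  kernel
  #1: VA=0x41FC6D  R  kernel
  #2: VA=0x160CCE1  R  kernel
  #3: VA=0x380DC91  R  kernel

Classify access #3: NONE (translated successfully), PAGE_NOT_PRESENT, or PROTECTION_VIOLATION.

Per-access translation:
#0 VA=0x1A0782E (r,kernel):
  L0: frame=0x1B idx=13 entry=0x1F007 [P=1 RW=1 US=1 PS=0]
  L1: frame=0x1F idx=7 entry=0x22007 [P=1 RW=1 US=1 PS=0]
  → PA=0x2282E  (2 entries read)
#1 VA=0x41FC6D (r,kernel):
  L0: frame=0x1B idx=2 entry=0x24007 [P=1 RW=1 US=1 PS=0]
  L1: frame=0x24 idx=31 entry=0x28007 [P=1 RW=1 US=1 PS=0]
  → PA=0x28C6D  (2 entries read)
#2 VA=0x160CCE1 (r,kernel):
  L0: frame=0x1B idx=11 entry=0x2A007 [P=1 RW=1 US=1 PS=0]
  L1: frame=0x2A idx=12 entry=0x2D007 [P=1 RW=1 US=1 PS=0]
  → PA=0x2DCE1  (2 entries read)
#3 VA=0x380DC91 (r,kernel):
  L0: frame=0x1B idx=28 entry=0x30007 [P=1 RW=1 US=1 PS=0]
  L1: frame=0x30 idx=13 entry=0x33007 [P=1 RW=1 US=1 PS=0]
  → PA=0x33C91  (2 entries read)

Access #3 fault: NONE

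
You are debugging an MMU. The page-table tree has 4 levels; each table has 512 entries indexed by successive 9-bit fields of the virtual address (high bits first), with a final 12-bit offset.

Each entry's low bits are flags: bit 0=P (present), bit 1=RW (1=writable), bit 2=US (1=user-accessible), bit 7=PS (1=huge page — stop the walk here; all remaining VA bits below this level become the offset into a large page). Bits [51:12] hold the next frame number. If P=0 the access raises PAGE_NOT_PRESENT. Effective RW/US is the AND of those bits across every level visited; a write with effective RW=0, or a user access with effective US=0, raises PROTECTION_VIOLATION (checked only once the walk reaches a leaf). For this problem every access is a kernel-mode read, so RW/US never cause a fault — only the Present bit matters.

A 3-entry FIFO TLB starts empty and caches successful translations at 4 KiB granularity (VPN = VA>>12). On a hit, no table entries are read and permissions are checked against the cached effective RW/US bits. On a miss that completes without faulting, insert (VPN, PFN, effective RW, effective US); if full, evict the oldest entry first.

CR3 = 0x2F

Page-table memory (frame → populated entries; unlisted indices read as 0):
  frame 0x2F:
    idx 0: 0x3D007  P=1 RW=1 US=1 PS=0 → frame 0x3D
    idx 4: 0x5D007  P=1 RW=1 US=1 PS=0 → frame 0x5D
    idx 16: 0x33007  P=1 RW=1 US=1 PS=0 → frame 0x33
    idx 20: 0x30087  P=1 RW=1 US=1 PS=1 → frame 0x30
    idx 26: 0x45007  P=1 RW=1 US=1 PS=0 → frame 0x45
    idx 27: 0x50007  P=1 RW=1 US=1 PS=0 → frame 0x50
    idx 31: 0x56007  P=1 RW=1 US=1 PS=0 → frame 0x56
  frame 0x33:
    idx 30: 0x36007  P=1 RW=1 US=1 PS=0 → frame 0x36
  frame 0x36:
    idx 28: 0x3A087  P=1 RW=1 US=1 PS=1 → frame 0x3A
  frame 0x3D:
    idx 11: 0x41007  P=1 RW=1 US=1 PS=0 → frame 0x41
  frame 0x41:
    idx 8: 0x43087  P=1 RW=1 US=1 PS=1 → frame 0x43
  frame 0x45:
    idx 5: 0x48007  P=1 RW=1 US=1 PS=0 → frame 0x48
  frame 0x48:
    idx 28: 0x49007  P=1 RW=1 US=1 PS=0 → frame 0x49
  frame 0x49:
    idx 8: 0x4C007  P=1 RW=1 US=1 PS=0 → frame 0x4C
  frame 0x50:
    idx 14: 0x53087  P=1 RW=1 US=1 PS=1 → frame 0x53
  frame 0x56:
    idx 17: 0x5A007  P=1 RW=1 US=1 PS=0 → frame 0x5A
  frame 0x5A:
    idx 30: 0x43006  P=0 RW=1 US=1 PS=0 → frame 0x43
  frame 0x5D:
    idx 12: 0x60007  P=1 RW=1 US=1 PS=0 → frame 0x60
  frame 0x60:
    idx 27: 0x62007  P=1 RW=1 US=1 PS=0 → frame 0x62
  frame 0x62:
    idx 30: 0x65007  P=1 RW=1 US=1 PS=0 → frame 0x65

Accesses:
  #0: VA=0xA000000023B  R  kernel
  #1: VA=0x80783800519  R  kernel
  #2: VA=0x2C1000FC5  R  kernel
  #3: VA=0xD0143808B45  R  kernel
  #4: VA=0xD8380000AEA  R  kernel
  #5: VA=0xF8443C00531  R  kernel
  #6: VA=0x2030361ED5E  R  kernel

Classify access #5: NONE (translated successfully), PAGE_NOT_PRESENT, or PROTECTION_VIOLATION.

Trace:
#0 VA=0xA000000023B (r,kernel):
  lvl0: tbl 0x2F, slot 20 ⇒ 0x30087 (P1/RW1/US1/PS1)
  ✓ 0x3023B (huge @L0)  — 1 lookups
#1 VA=0x80783800519 (r,kernel):
  lvl0: tbl 0x2F, slot 16 ⇒ 0x33007 (P1/RW1/US1/PS0)
  lvl1: tbl 0x33, slot 30 ⇒ 0x36007 (P1/RW1/US1/PS0)
  lvl2: tbl 0x36, slot 28 ⇒ 0x3A087 (P1/RW1/US1/PS1)
  ✓ 0x3A519 (huge @L2)  — 3 lookups
#2 VA=0x2C1000FC5 (r,kernel):
  lvl0: tbl 0x2F, slot 0 ⇒ 0x3D007 (P1/RW1/US1/PS0)
  lvl1: tbl 0x3D, slot 11 ⇒ 0x41007 (P1/RW1/US1/PS0)
  lvl2: tbl 0x41, slot 8 ⇒ 0x43087 (P1/RW1/US1/PS1)
  ✓ 0x43FC5 (huge @L2)  — 3 lookups
#3 VA=0xD0143808B45 (r,kernel):
  lvl0: tbl 0x2F, slot 26 ⇒ 0x45007 (P1/RW1/US1/PS0)
  lvl1: tbl 0x45, slot 5 ⇒ 0x48007 (P1/RW1/US1/PS0)
  lvl2: tbl 0x48, slot 28 ⇒ 0x49007 (P1/RW1/US1/PS0)
  lvl3: tbl 0x49, slot 8 ⇒ 0x4C007 (P1/RW1/US1/PS0)
  ✓ 0x4CB45  — 4 lookups
#4 VA=0xD8380000AEA (r,kernel):
  lvl0: tbl 0x2F, slot 27 ⇒ 0x50007 (P1/RW1/US1/PS0)
  lvl1: tbl 0x50, slot 14 ⇒ 0x53087 (P1/RW1/US1/PS1)
  ✓ 0x53AEA (huge @L1)  — 2 lookups
#5 VA=0xF8443C00531 (r,kernel):
  lvl0: tbl 0x2F, slot 31 ⇒ 0x56007 (P1/RW1/US1/PS0)
  lvl1: tbl 0x56, slot 17 ⇒ 0x5A007 (P1/RW1/US1/PS0)
  lvl2: tbl 0x5A, slot 30 ⇒ 0x43006 (P0/RW1/US1/PS0)
  ✗ PAGE_NOT_PRESENT  [3 reads]
#6 VA=0x2030361ED5E (r,kernel):
  lvl0: tbl 0x2F, slot 4 ⇒ 0x5D007 (P1/RW1/US1/PS0)
  lvl1: tbl 0x5D, slot 12 ⇒ 0x60007 (P1/RW1/US1/PS0)
  lvl2: tbl 0x60, slot 27 ⇒ 0x62007 (P1/RW1/US1/PS0)
  lvl3: tbl 0x62, slot 30 ⇒ 0x65007 (P1/RW1/US1/PS0)
  ✓ 0x65D5E  — 4 lookups

Access #5 fault: PAGE_NOT_PRESENT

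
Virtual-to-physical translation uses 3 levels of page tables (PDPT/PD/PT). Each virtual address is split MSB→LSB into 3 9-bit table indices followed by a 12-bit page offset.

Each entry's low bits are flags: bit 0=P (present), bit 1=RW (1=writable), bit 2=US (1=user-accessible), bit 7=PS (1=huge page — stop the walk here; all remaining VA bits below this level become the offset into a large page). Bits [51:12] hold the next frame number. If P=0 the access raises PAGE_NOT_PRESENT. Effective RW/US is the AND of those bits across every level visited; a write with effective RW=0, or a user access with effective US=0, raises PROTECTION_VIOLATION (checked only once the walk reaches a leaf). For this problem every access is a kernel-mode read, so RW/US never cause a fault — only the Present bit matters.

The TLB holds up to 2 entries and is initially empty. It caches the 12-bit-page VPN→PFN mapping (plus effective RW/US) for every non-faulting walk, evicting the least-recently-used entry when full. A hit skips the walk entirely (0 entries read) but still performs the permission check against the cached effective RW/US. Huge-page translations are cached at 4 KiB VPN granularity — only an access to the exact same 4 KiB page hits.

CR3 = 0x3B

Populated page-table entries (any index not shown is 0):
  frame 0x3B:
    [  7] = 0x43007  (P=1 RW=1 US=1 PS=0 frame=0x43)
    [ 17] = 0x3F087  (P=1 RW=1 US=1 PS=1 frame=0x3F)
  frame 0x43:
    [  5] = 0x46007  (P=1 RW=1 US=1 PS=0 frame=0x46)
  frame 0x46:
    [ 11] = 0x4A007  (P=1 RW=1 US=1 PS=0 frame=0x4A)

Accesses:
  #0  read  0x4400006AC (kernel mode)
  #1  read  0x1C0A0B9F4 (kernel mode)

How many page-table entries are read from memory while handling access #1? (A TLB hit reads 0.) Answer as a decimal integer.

Trace:
#0 VA=0x4400006AC (r,kernel):
  lvl0: tbl 0x3B, slot 17 ⇒ 0x3F087 (P1/RW1/US1/PS1)
  ⇒ phys 0x3F6AC (huge @L0)  [1 reads]
#1 VA=0x1C0A0B9F4 (r,kernel):
  lvl0: tbl 0x3B, slot 7 ⇒ 0x43007 (P1/RW1/US1/PS0)
  lvl1: tbl 0x43, slot 5 ⇒ 0x46007 (P1/RW1/US1/PS0)
  lvl2: tbl 0x46, slot 11 ⇒ 0x4A007 (P1/RW1/US1/PS0)
  ⇒ phys 0x4A9F4  [3 reads]

Entries read for #1: 3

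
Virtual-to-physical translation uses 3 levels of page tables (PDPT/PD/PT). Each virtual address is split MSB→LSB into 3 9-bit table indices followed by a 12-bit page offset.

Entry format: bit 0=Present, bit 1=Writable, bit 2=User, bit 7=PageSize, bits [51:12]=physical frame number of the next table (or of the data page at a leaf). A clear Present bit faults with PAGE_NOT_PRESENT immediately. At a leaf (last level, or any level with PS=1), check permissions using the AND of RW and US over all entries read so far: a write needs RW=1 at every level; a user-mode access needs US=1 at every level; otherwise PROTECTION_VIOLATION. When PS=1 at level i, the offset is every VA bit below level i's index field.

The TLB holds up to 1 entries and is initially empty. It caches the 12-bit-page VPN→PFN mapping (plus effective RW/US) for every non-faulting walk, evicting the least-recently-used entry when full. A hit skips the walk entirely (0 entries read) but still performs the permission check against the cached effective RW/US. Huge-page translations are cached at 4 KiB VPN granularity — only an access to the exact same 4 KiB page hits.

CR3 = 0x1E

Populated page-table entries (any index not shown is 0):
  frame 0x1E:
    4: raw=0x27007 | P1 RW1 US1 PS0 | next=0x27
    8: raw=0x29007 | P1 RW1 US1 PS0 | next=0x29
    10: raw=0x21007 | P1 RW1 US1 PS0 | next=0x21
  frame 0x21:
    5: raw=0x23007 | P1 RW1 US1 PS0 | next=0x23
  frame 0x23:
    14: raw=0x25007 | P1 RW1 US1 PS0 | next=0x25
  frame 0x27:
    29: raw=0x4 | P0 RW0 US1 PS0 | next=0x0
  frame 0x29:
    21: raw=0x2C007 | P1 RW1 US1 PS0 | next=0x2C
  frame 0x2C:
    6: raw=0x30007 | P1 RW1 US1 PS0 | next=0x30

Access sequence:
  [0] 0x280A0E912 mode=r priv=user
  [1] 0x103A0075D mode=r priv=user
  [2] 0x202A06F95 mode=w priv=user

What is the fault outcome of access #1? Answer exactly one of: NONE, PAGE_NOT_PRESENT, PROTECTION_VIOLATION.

Per-access translation:
#0 VA=0x280A0E912 (r,user):
  lvl0: tbl 0x1E, slot 10 ⇒ 0x21007 (P1/RW1/US1/PS0)
  lvl1: tbl 0x21, slot 5 ⇒ 0x23007 (P1/RW1/US1/PS0)
  lvl2: tbl 0x23, slot 14 ⇒ 0x25007 (P1/RW1/US1/PS0)
  → PA=0x25912  (3 entries read)
#1 VA=0x103A0075D (r,user):
  lvl0: tbl 0x1E, slot 4 ⇒ 0x27007 (P1/RW1/US1/PS0)
  lvl1: tbl 0x27, slot 29 ⇒ 0x4 (P0/RW0/US1/PS0)
  → PAGE_NOT_PRESENT  (2 entries read)
#2 VA=0x202A06F95 (w,user):
  lvl0: tbl 0x1E, slot 8 ⇒ 0x29007 (P1/RW1/US1/PS0)
  lvl1: tbl 0x29, slot 21 ⇒ 0x2C007 (P1/RW1/US1/PS0)
  lvl2: tbl 0x2C, slot 6 ⇒ 0x30007 (P1/RW1/US1/PS0)
  → PA=0x30F95  (3 entries read)

Access #1 fault: PAGE_NOT_PRESENT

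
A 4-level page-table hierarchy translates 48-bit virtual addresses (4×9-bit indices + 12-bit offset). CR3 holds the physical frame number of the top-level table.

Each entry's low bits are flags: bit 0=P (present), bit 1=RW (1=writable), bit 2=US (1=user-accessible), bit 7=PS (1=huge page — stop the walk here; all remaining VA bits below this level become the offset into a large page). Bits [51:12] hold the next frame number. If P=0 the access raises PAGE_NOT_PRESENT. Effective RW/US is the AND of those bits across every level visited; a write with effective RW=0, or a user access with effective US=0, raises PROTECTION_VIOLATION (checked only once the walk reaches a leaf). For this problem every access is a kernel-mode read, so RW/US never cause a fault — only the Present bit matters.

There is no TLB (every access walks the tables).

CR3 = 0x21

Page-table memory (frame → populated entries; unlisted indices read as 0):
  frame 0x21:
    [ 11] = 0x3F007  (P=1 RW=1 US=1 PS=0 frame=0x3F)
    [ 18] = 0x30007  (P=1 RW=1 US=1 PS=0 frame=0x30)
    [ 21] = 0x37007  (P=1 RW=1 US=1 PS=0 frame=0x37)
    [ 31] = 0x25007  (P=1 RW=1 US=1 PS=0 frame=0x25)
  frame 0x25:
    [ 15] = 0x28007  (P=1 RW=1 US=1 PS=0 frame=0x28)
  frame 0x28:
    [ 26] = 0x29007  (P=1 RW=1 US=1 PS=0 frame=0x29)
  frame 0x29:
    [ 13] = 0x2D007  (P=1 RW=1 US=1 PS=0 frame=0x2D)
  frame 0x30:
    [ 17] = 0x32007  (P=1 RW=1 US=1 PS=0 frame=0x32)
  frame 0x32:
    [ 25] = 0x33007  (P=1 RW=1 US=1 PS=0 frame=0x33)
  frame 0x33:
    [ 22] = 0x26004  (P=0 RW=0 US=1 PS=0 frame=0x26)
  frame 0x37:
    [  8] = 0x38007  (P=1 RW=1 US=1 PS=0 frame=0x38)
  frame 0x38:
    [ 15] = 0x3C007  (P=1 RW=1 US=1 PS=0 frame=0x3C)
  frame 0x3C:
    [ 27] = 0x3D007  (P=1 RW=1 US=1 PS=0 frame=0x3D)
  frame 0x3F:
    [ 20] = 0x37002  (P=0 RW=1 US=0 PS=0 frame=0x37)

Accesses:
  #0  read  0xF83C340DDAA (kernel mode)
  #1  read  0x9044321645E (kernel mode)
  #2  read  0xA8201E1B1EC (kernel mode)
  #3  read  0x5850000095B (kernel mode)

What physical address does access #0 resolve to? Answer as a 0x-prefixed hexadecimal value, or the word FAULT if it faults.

Walk each access:
#0 VA=0xF83C340DDAA (r,kernel):
  [0] read 0x21 idx=31: raw=0x25007 flags P=1 W=1 U=1 S=0
  [1] read 0x25 idx=15: raw=0x28007 flags P=1 W=1 U=1 S=0
  [2] read 0x28 idx=26: raw=0x29007 flags P=1 W=1 U=1 S=0
  [3] read 0x29 idx=13: raw=0x2D007 flags P=1 W=1 U=1 S=0
  → PA=0x2DDAA  (4 entries read)
#1 VA=0x9044321645E (r,kernel):
  [0] read 0x21 idx=18: raw=0x30007 flags P=1 W=1 U=1 S=0
  [1] read 0x30 idx=17: raw=0x32007 flags P=1 W=1 U=1 S=0
  [2] read 0x32 idx=25: raw=0x33007 flags P=1 W=1 U=1 S=0
  [3] read 0x33 idx=22: raw=0x26004 flags P=0 W=0 U=1 S=0
  → PAGE_NOT_PRESENT  (4 entries read)
#2 VA=0xA8201E1B1EC (r,kernel):
  [0] read 0x21 idx=21: raw=0x37007 flags P=1 W=1 U=1 S=0
  [1] read 0x37 idx=8: raw=0x38007 flags P=1 W=1 U=1 S=0
  [2] read 0x38 idx=15: raw=0x3C007 flags P=1 W=1 U=1 S=0
  [3] read 0x3C idx=27: raw=0x3D007 flags P=1 W=1 U=1 S=0
  → PA=0x3D1EC  (4 entries read)
#3 VA=0x5850000095B (r,kernel):
  [0] read 0x21 idx=11: raw=0x3F007 flags P=1 W=1 U=1 S=0
  [1] read 0x3F idx=20: raw=0x37002 flags P=0 W=1 U=0 S=0
  → PAGE_NOT_PRESENT  (2 entries read)

Access #0 PA: 0x2DDAA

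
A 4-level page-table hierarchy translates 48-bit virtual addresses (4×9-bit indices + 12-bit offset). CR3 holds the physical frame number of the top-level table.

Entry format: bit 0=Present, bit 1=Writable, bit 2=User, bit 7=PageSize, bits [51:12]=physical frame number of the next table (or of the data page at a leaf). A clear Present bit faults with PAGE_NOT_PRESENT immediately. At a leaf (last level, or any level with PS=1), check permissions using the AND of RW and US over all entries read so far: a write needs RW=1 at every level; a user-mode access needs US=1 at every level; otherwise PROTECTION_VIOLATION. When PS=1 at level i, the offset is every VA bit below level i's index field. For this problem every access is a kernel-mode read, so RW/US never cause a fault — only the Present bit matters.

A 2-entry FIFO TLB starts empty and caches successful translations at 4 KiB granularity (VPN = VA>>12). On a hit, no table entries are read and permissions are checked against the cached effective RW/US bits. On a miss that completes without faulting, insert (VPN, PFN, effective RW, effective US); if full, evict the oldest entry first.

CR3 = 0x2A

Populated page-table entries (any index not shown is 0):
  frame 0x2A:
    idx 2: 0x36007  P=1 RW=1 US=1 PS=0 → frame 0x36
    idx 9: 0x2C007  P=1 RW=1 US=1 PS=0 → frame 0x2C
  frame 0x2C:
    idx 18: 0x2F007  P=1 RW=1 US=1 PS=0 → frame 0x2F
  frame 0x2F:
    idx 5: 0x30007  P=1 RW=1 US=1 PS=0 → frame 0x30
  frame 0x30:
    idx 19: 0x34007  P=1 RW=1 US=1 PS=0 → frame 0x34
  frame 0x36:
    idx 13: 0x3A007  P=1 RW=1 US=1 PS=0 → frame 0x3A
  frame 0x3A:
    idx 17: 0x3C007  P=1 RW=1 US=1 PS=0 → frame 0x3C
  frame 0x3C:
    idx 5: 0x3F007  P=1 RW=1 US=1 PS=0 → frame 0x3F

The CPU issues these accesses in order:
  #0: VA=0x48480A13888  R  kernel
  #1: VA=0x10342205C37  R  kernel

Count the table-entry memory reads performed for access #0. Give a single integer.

Walk each access:
#0 VA=0x48480A13888 (r,kernel):
  lvl0: tbl 0x2A, slot 9 ⇒ 0x2C007 (P1/RW1/US1/PS0)
  lvl1: tbl 0x2C, slot 18 ⇒ 0x2F007 (P1/RW1/US1/PS0)
  lvl2: tbl 0x2F, slot 5 ⇒ 0x30007 (P1/RW1/US1/PS0)
  lvl3: tbl 0x30, slot 19 ⇒ 0x34007 (P1/RW1/US1/PS0)
  → PA=0x34888  (4 entries read)
#1 VA=0x10342205C37 (r,kernel):
  lvl0: tbl 0x2A, slot 2 ⇒ 0x36007 (P1/RW1/US1/PS0)
  lvl1: tbl 0x36, slot 13 ⇒ 0x3A007 (P1/RW1/US1/PS0)
  lvl2: tbl 0x3A, slot 17 ⇒ 0x3C007 (P1/RW1/US1/PS0)
  lvl3: tbl 0x3C, slot 5 ⇒ 0x3F007 (P1/RW1/US1/PS0)
  → PA=0x3FC37  (4 entries read)

Entries read for #0: 4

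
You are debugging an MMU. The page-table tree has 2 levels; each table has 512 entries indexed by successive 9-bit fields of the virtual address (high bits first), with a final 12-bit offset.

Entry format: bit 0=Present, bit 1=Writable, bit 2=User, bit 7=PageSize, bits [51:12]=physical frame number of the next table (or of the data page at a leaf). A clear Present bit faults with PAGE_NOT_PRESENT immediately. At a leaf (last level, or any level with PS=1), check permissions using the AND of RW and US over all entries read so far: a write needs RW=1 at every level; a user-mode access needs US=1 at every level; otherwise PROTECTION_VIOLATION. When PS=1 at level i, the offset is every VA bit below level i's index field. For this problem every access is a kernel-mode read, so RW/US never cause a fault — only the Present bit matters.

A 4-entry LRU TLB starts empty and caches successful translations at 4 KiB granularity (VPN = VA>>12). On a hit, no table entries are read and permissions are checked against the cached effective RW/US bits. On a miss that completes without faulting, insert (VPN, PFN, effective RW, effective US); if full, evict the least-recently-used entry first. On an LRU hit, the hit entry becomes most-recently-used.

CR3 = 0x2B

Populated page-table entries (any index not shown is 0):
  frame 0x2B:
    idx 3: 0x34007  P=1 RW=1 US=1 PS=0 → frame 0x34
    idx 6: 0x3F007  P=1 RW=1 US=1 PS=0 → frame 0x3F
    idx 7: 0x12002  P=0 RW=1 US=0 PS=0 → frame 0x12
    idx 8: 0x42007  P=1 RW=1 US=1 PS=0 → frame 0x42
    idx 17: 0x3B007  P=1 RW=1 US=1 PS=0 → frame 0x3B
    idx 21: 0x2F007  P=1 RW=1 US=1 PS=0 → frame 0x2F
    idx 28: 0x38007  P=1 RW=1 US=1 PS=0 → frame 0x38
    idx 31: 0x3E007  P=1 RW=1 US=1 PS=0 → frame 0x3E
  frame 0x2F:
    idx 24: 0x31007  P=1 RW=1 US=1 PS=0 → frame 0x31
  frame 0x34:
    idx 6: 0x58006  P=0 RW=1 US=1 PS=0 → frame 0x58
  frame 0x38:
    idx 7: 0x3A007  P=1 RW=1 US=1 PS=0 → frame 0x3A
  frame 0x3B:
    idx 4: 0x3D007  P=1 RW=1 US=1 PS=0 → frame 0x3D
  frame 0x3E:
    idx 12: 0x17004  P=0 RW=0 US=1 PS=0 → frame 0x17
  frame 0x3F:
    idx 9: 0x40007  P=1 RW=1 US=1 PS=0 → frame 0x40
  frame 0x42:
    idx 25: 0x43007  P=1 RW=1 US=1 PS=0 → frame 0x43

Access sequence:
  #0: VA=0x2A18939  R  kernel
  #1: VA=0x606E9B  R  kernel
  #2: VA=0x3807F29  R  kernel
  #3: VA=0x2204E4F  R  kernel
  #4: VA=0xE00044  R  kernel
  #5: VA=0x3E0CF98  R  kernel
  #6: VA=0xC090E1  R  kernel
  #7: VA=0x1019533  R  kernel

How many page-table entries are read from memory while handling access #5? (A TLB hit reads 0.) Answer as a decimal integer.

Walk each access:
#0 VA=0x2A18939 (r,kernel):
  L0: frame=0x2B idx=21 entry=0x2F007 [P=1 RW=1 US=1 PS=0]
  L1: frame=0x2F idx=24 entry=0x31007 [P=1 RW=1 US=1 PS=0]
  ⇒ phys 0x31939  [2 reads]
#1 VA=0x606E9B (r,kernel):
  L0: frame=0x2B idx=3 entry=0x34007 [P=1 RW=1 US=1 PS=0]
  L1: frame=0x34 idx=6 entry=0x58006 [P=0 RW=1 US=1 PS=0]
  ✗ PAGE_NOT_PRESENT  [2 reads]
#2 VA=0x3807F29 (r,kernel):
  L0: frame=0x2B idx=28 entry=0x38007 [P=1 RW=1 US=1 PS=0]
  L1: frame=0x38 idx=7 entry=0x3A007 [P=1 RW=1 US=1 PS=0]
  ⇒ phys 0x3AF29  [2 reads]
#3 VA=0x2204E4F (r,kernel):
  L0: frame=0x2B idx=17 entry=0x3B007 [P=1 RW=1 US=1 PS=0]
  L1: frame=0x3B idx=4 entry=0x3D007 [P=1 RW=1 US=1 PS=0]
  ⇒ phys 0x3DE4F  [2 reads]
#4 VA=0xE00044 (r,kernel):
  L0: frame=0x2B idx=7 entry=0x12002 [P=0 RW=1 US=0 PS=0]
  ✗ PAGE_NOT_PRESENT  [1 reads]
#5 VA=0x3E0CF98 (r,kernel):
  L0: frame=0x2B idx=31 entry=0x3E007 [P=1 RW=1 US=1 PS=0]
  L1: frame=0x3E idx=12 entry=0x17004 [P=0 RW=0 US=1 PS=0]
  ✗ PAGE_NOT_PRESENT  [2 reads]
#6 VA=0xC090E1 (r,kernel):
  L0: frame=0x2B idx=6 entry=0x3F007 [P=1 RW=1 US=1 PS=0]
  L1: frame=0x3F idx=9 entry=0x40007 [P=1 RW=1 US=1 PS=0]
  ⇒ phys 0x400E1  [2 reads]
#7 VA=0x1019533 (r,kernel):
  L0: frame=0x2B idx=8 entry=0x42007 [P=1 RW=1 US=1 PS=0]
  L1: frame=0x42 idx=25 entry=0x43007 [P=1 RW=1 US=1 PS=0]
  ⇒ phys 0x43533  [2 reads]

Entries read for #5: 2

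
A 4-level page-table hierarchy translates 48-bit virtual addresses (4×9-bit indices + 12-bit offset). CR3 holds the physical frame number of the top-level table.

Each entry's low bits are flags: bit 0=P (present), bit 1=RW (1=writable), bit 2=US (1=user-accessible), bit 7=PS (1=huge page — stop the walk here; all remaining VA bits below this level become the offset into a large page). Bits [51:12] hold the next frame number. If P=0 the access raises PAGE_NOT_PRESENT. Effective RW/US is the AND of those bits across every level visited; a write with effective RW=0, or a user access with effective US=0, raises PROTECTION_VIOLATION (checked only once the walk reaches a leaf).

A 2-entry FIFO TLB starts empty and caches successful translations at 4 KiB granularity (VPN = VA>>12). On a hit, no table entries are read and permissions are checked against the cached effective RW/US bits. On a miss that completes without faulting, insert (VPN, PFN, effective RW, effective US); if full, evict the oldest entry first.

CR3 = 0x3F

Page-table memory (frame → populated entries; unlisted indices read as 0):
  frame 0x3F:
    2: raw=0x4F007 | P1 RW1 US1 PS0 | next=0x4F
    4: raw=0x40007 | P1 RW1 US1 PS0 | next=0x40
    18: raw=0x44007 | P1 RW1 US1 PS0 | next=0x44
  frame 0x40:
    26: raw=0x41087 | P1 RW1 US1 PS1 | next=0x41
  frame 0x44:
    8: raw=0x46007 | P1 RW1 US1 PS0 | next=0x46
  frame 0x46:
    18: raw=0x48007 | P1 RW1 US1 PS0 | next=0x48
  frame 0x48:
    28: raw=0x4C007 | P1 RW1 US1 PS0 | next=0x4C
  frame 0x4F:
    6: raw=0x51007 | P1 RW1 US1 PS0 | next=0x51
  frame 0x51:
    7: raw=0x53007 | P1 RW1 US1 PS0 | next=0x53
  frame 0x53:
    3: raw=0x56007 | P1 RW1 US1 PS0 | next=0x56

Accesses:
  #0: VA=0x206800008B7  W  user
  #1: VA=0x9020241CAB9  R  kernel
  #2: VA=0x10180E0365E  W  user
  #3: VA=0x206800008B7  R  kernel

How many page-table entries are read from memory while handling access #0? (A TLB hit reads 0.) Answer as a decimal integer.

Walk each access:
#0 VA=0x206800008B7 (w,user):
  lvl0: tbl 0x3F, slot 4 ⇒ 0x40007 (P1/RW1/US1/PS0)
  lvl1: tbl 0x40, slot 26 ⇒ 0x41087 (P1/RW1/US1/PS1)
  ⇒ phys 0x418B7 (huge @L1)  [2 reads]
#1 VA=0x9020241CAB9 (r,kernel):
  lvl0: tbl 0x3F, slot 18 ⇒ 0x44007 (P1/RW1/US1/PS0)
  lvl1: tbl 0x44, slot 8 ⇒ 0x46007 (P1/RW1/US1/PS0)
  lvl2: tbl 0x46, slot 18 ⇒ 0x48007 (P1/RW1/US1/PS0)
  lvl3: tbl 0x48, slot 28 ⇒ 0x4C007 (P1/RW1/US1/PS0)
  ⇒ phys 0x4CAB9  [4 reads]
#2 VA=0x10180E0365E (w,user):
  lvl0: tbl 0x3F, slot 2 ⇒ 0x4F007 (P1/RW1/US1/PS0)
  lvl1: tbl 0x4F, slot 6 ⇒ 0x51007 (P1/RW1/US1/PS0)
  lvl2: tbl 0x51, slot 7 ⇒ 0x53007 (P1/RW1/US1/PS0)
  lvl3: tbl 0x53, slot 3 ⇒ 0x56007 (P1/RW1/US1/PS0)
  ⇒ phys 0x5665E  [4 reads]
#3 VA=0x206800008B7 (r,kernel):
  lvl0: tbl 0x3F, slot 4 ⇒ 0x40007 (P1/RW1/US1/PS0)
  lvl1: tbl 0x40, slot 26 ⇒ 0x41087 (P1/RW1/US1/PS1)
  ⇒ phys 0x418B7 (huge @L1)  [2 reads]

Entries read for #0: 2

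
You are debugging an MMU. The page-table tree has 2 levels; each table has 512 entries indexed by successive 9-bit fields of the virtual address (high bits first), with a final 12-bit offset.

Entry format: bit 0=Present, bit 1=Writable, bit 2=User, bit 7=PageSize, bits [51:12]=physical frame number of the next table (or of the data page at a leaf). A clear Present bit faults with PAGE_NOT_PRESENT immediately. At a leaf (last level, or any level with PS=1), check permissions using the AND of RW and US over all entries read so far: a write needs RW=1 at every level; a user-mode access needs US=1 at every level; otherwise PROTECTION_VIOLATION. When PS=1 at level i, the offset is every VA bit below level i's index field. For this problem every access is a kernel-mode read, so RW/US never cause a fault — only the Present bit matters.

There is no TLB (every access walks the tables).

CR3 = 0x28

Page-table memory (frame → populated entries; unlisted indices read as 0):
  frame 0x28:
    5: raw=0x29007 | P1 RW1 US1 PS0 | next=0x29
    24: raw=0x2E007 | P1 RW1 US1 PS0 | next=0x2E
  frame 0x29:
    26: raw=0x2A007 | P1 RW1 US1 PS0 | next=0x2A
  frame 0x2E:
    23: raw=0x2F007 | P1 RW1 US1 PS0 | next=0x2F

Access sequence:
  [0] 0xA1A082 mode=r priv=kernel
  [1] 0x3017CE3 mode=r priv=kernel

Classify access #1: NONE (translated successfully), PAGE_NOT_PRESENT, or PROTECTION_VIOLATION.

Per-access translation:
#0 VA=0xA1A082 (r,kernel):
  [0] read 0x28 idx=5: raw=0x29007 flags P=1 W=1 U=1 S=0
  [1] read 0x29 idx=26: raw=0x2A007 flags P=1 W=1 U=1 S=0
  ⇒ phys 0x2A082  [2 reads]
#1 VA=0x3017CE3 (r,kernel):
  [0] read 0x28 idx=24: raw=0x2E007 flags P=1 W=1 U=1 S=0
  [1] read 0x2E idx=23: raw=0x2F007 flags P=1 W=1 U=1 S=0
  ⇒ phys 0x2FCE3  [2 reads]

Access #1 fault: NONE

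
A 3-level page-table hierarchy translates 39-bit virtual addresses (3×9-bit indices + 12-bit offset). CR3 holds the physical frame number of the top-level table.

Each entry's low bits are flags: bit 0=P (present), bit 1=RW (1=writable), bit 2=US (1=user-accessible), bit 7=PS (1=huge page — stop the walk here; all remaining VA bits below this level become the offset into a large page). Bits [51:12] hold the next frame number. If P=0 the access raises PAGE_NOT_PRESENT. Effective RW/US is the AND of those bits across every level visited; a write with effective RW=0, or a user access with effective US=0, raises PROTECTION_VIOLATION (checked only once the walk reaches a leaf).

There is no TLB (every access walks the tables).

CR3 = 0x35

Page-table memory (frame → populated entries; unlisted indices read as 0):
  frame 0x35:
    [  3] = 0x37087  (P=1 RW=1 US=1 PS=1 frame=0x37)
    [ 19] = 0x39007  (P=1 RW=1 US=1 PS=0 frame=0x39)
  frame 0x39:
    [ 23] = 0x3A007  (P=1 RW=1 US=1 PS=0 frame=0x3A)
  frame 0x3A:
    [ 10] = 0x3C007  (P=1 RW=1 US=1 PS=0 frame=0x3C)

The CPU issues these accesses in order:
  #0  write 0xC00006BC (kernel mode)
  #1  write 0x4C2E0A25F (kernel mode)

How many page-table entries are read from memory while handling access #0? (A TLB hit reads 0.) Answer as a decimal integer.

Walk each access:
#0 VA=0xC00006BC (w,kernel):
  L0: frame=0x35 idx=3 entry=0x37087 [P=1 RW=1 US=1 PS=1]
  ⇒ phys 0x376BC (huge @L0)  [1 reads]
#1 VA=0x4C2E0A25F (w,kernel):
  L0: frame=0x35 idx=19 entry=0x39007 [P=1 RW=1 US=1 PS=0]
  L1: frame=0x39 idx=23 entry=0x3A007 [P=1 RW=1 US=1 PS=0]
  L2: frame=0x3A idx=10 entry=0x3C007 [P=1 RW=1 US=1 PS=0]
  ⇒ phys 0x3C25F  [3 reads]

Entries read for #0: 1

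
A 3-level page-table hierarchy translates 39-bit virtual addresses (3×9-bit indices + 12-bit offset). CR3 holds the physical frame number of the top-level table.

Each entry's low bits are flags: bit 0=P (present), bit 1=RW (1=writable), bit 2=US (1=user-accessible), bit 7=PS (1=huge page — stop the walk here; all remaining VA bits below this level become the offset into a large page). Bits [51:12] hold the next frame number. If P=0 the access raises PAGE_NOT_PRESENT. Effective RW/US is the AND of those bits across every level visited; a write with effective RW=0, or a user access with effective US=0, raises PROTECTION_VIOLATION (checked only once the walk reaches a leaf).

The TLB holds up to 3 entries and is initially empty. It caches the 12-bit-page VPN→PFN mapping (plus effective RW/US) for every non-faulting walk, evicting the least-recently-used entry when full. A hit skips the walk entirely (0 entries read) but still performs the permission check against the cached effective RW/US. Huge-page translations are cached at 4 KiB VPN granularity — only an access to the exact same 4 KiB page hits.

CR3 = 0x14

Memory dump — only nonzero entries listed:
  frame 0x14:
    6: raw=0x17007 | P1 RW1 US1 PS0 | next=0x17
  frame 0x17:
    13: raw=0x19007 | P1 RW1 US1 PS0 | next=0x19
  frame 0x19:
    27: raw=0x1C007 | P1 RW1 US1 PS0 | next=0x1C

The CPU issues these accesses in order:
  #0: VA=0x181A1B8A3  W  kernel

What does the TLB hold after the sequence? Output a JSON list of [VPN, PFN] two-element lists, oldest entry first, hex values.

Walk each access:
#0 VA=0x181A1B8A3 (w,kernel):
  lvl0: tbl 0x14, slot 6 ⇒ 0x17007 (P1/RW1/US1/PS0)
  lvl1: tbl 0x17, slot 13 ⇒ 0x19007 (P1/RW1/US1/PS0)
  lvl2: tbl 0x19, slot 27 ⇒ 0x1C007 (P1/RW1/US1/PS0)
  ✓ 0x1C8A3  — 3 lookups

TLB: [["0x181A1B", "0x1C"]]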